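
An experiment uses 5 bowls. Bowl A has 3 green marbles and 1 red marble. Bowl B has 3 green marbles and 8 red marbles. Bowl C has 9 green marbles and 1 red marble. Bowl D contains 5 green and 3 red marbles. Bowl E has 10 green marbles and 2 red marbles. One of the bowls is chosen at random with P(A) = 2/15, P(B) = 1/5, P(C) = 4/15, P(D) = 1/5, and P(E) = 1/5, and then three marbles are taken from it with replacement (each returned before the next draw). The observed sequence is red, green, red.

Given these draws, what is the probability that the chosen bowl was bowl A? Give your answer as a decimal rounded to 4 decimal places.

0.1047

The likelihood of the observed sequence under each hypothesis: P(data | bowl A) = (1/4)(3/4)(1/4) = 0.046875; P(data | bowl B) = (8/11)(3/11)(8/11) = 0.14425; P(data | bowl C) = (1/10)(9/10)(1/10) = 0.009; P(data | bowl D) = (3/8)(5/8)(3/8) = 0.087891; P(data | bowl E) = (2/12)(10/12)(2/12) = 0.023148.
Weighting by the prior gives 2/15 · 0.046875 = 0.00625, 1/5 · 0.14425 = 0.02885, 4/15 · 0.009 = 0.0024, 1/5 · 0.087891 = 0.017578, 1/5 · 0.023148 = 0.0046296; these sum to 0.059708.
So P(bowl A | data) = (0.00625) / (0.059708) = 0.10468.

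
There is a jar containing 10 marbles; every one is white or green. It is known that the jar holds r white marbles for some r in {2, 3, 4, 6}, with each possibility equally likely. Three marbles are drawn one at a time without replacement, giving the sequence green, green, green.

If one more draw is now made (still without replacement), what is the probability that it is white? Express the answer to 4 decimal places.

0.3988

Under each hypothesis, the probability of the observed sequence is: P(data | r = 2) = (8/10)(7/9)(6/8) = 7/15; P(data | r = 3) = (7/10)(6/9)(5/8) = 7/24; P(data | r = 4) = (6/10)(5/9)(4/8) = 1/6; P(data | r = 6) = (4/10)(3/9)(2/8) = 1/30.
The prior-weighted likelihoods are 1/4 · 7/15 = 7/60, 1/4 · 7/24 = 7/96, 1/4 · 1/6 = 1/24, 1/4 · 1/30 = 1/120; these sum to 23/96.
Dividing through by the total gives posterior P(r = 2 | data) = 56/115, P(r = 3 | data) = 7/23, P(r = 4 | data) = 4/23, P(r = 6 | data) = 4/115.
Averaging over the posterior, P(white next | data) = (2/7)(56/115) + (3/7)(7/23) + (4/7)(4/23) + (6/7)(4/115) = 321/805.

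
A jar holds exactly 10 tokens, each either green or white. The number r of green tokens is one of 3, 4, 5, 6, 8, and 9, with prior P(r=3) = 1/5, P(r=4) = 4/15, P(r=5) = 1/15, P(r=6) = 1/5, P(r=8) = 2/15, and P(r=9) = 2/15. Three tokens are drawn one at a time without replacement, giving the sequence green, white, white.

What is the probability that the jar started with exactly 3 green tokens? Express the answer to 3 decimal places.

0.313

Compute the likelihood of the observed sequence for each case: P(data | r = 3) = (3/10)(7/9)(6/8) = 7/40; P(data | r = 4) = (4/10)(6/9)(5/8) = 1/6; P(data | r = 5) = (5/10)(5/9)(4/8) = 5/36; P(data | r = 6) = (6/10)(4/9)(3/8) = 1/10; P(data | r = 8) = (8/10)(2/9)(1/8) = 1/45; P(data | r = 9) = (9/10)(1/9)(0/8) = 0.
Multiplying each by its prior: 1/5 · 7/40 = 7/200, 4/15 · 1/6 = 2/45, 1/15 · 5/36 = 1/108, 1/5 · 1/10 = 1/50, 2/15 · 1/45 = 2/675, 2/15 · 0 = 0; summing to 67/600.
Therefore the posterior P(r = 3 | data) = (7/200) / (67/600) = 21/67.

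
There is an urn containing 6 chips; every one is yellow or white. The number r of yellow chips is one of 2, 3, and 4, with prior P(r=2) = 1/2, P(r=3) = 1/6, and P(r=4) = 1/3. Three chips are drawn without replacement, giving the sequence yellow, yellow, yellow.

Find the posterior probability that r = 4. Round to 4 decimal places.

0.8889

The likelihood of the observed sequence under each hypothesis: P(data | r = 2) = (2/6)(1/5)(0/4) = 0; P(data | r = 3) = (3/6)(2/5)(1/4) = 1/20; P(data | r = 4) = (4/6)(3/5)(2/4) = 1/5.
Multiplying each by its prior: 1/2 · 0 = 0, 1/6 · 1/20 = 1/120, 1/3 · 1/5 = 1/15; with total 3/40.
Therefore the posterior P(r = 4 | data) = (1/15) / (3/40) = 8/9.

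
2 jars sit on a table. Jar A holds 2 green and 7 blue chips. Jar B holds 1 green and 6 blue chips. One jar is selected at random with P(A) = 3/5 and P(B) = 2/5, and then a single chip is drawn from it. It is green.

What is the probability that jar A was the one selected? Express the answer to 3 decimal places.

Compute the likelihood of this draw for each case: P(data | jar A) = (2/9) = 2/9; P(data | jar B) = (1/7) = 1/7.
Multiplying each by its prior: 3/5 · 2/9 = 2/15, 2/5 · 1/7 = 2/35; summing to 4/21.
By Bayes' rule, P(jar A | data) = (2/15) / (4/21) = 7/10.

0.700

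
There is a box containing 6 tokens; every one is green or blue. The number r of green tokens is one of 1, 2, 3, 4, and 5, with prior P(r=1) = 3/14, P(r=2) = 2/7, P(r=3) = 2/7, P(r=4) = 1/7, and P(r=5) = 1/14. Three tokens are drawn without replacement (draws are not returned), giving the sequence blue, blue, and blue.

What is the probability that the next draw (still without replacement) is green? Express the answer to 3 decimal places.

The likelihood of the observed sequence under each hypothesis: P(data | r = 1) = (5/6)(4/5)(3/4) = 1/2; P(data | r = 2) = (4/6)(3/5)(2/4) = 1/5; P(data | r = 3) = (3/6)(2/5)(1/4) = 1/20; P(data | r = 4) = (2/6)(1/5)(0/4) = 0; P(data | r = 5) = (1/6)(0/5) = 0.
Multiplying each by its prior: 3/14 · 1/2 = 3/28, 2/7 · 1/5 = 2/35, 2/7 · 1/20 = 1/70, 1/7 · 0 = 0, 1/14 · 0 = 0; with total 5/28.
The posterior is then P(r = 1 | data) = 3/5, P(r = 2 | data) = 8/25, P(r = 3 | data) = 2/25, P(r = 4 | data) = 0, P(r = 5 | data) = 0.
The predictive probability is P(green next | data) = (1/3)(3/5) + (2/3)(8/25) + (1)(2/25) = 37/75.

0.493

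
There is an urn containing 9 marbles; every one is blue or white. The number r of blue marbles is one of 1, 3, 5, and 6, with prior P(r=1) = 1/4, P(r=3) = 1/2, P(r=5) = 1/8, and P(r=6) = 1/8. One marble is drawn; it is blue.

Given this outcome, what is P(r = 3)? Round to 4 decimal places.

For each hypothesis, P(data | H) works out to: P(data | r = 1) = (1/9) = 1/9; P(data | r = 3) = (3/9) = 1/3; P(data | r = 5) = (5/9) = 5/9; P(data | r = 6) = (6/9) = 2/3.
Weighting by the prior gives 1/4 · 1/9 = 1/36, 1/2 · 1/3 = 1/6, 1/8 · 5/9 = 5/72, 1/8 · 2/3 = 1/12; summing to 25/72.
By Bayes' rule, P(r = 3 | data) = (1/6) / (25/72) = 12/25.

0.4800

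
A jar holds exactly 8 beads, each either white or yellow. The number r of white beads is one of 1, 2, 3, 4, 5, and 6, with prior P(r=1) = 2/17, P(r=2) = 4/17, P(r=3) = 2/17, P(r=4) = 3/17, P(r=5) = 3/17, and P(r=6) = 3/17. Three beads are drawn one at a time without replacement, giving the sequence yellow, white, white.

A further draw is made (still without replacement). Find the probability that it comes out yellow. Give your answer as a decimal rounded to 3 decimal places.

For each hypothesis, P(data | H) works out to: P(data | r = 1) = (7/8)(1/7)(0/6) = 0; P(data | r = 2) = (6/8)(2/7)(1/6) = 1/28; P(data | r = 3) = (5/8)(3/7)(2/6) = 5/56; P(data | r = 4) = (4/8)(4/7)(3/6) = 1/7; P(data | r = 5) = (3/8)(5/7)(4/6) = 5/28; P(data | r = 6) = (2/8)(6/7)(5/6) = 5/28.
Multiplying each by its prior: 2/17 · 0 = 0, 4/17 · 1/28 = 1/119, 2/17 · 5/56 = 5/476, 3/17 · 1/7 = 3/119, 3/17 · 5/28 = 15/476, 3/17 · 5/28 = 15/476; with total 3/28.
Dividing through by the total gives posterior P(r = 1 | data) = 0, P(r = 2 | data) = 4/51, P(r = 3 | data) = 5/51, P(r = 4 | data) = 4/17, P(r = 5 | data) = 5/17, P(r = 6 | data) = 5/17.
Averaging over the posterior, P(yellow next | data) = (1)(4/51) + (4/5)(5/51) + (3/5)(4/17) + (2/5)(5/17) + (1/5)(5/17) = 121/255.

0.475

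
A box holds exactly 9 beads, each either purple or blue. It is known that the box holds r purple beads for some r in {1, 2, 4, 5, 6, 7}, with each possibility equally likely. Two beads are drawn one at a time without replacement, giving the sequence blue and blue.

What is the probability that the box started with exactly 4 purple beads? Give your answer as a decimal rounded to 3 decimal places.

Compute the likelihood of the observed sequence for each case: P(data | r = 1) = (8/9)(7/8) = 7/9; P(data | r = 2) = (7/9)(6/8) = 7/12; P(data | r = 4) = (5/9)(4/8) = 5/18; P(data | r = 5) = (4/9)(3/8) = 1/6; P(data | r = 6) = (3/9)(2/8) = 1/12; P(data | r = 7) = (2/9)(1/8) = 1/36.
Multiplying each by its prior: 1/6 · 7/9 = 7/54, 1/6 · 7/12 = 7/72, 1/6 · 5/18 = 5/108, 1/6 · 1/6 = 1/36, 1/6 · 1/12 = 1/72, 1/6 · 1/36 = 1/216; with total 23/72.
Therefore the posterior P(r = 4 | data) = (5/108) / (23/72) = 10/69.

0.145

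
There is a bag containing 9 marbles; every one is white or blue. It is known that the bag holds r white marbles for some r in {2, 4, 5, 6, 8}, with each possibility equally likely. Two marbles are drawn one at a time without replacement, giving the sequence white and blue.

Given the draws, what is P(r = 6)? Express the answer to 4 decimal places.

Compute the likelihood of the observed sequence for each case: P(data | r = 2) = (2/9)(7/8) = 7/36; P(data | r = 4) = (4/9)(5/8) = 5/18; P(data | r = 5) = (5/9)(4/8) = 5/18; P(data | r = 6) = (6/9)(3/8) = 1/4; P(data | r = 8) = (8/9)(1/8) = 1/9.
Multiplying each by its prior: 1/5 · 7/36 = 7/180, 1/5 · 5/18 = 1/18, 1/5 · 5/18 = 1/18, 1/5 · 1/4 = 1/20, 1/5 · 1/9 = 1/45; these sum to 2/9.
Hence P(r = 6 | data) = (1/20) / (2/9) = 9/40.

0.2250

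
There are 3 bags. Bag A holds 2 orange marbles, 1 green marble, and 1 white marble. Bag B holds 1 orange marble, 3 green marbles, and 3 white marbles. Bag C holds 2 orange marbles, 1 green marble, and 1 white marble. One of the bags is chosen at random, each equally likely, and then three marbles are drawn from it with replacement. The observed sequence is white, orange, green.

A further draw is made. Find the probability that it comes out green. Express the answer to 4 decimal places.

0.3028

The likelihood of the observed sequence under each hypothesis: P(data | bag A) = (1/4)(2/4)(1/4) = 0.03125; P(data | bag B) = (3/7)(1/7)(3/7) = 0.026239; P(data | bag C) = (1/4)(2/4)(1/4) = 0.03125.
Weighting by the prior gives 1/3 · 0.03125 = 0.010417, 1/3 · 0.026239 = 0.0087464, 1/3 · 0.03125 = 0.010417; these sum to 0.02958.
The posterior is then P(bag A | data) = 0.35216, P(bag B | data) = 0.29569, P(bag C | data) = 0.35216.
Averaging over the posterior, P(green next | data) = (1/4)(0.35216) + (3/7)(0.29569) + (1/4)(0.35216) = 0.3028.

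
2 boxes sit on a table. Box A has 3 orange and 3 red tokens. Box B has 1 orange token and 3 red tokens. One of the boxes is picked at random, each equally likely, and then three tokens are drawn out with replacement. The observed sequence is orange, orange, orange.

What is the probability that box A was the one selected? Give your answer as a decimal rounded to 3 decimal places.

The likelihood of the observed sequence under each hypothesis: P(data | box A) = (3/6)(3/6)(3/6) = 1/8; P(data | box B) = (1/4)(1/4)(1/4) = 1/64.
The prior-weighted likelihoods are 1/2 · 1/8 = 1/16, 1/2 · 1/64 = 1/128; summing to 9/128.
Therefore the posterior P(box A | data) = (1/16) / (9/128) = 8/9.

0.889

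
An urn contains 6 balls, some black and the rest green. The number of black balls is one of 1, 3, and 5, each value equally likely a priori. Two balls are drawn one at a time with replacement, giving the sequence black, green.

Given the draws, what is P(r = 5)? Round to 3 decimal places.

Compute the likelihood of the observed sequence for each case: P(data | r = 1) = (1/6)(5/6) = 5/36; P(data | r = 3) = (3/6)(3/6) = 1/4; P(data | r = 5) = (5/6)(1/6) = 5/36.
The prior-weighted likelihoods are 1/3 · 5/36 = 5/108, 1/3 · 1/4 = 1/12, 1/3 · 5/36 = 5/108; with total 19/108.
Therefore the posterior P(r = 5 | data) = (5/108) / (19/108) = 5/19.

0.263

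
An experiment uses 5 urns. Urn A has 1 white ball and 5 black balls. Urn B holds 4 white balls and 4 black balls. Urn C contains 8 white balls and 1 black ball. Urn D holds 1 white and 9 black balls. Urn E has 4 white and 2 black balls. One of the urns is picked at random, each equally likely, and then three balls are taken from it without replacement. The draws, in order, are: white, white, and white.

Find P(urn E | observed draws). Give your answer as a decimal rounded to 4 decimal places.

0.2132

Compute the likelihood of the observed sequence for each case: P(data | urn A) = (1/6)(0/5) = 0; P(data | urn B) = (4/8)(3/7)(2/6) = 0.071429; P(data | urn C) = (8/9)(7/8)(6/7) = 0.66667; P(data | urn D) = (1/10)(0/9) = 0; P(data | urn E) = (4/6)(3/5)(2/4) = 0.2.
Weighting by the prior gives 1/5 · 0 = 0, 1/5 · 0.071429 = 0.014286, 1/5 · 0.66667 = 0.13333, 1/5 · 0 = 0, 1/5 · 0.2 = 0.04; with total 0.18762.
By Bayes' rule, P(urn E | data) = (0.04) / (0.18762) = 0.2132.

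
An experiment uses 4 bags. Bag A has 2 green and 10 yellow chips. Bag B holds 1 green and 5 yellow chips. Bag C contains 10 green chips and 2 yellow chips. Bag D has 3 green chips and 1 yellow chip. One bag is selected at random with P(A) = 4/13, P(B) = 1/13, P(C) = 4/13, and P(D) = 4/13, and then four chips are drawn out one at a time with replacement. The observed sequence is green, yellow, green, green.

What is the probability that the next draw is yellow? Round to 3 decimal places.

The likelihood of the observed sequence under each hypothesis: P(data | bag A) = (2/12)(10/12)(2/12)(2/12) = 0.003858; P(data | bag B) = (1/6)(5/6)(1/6)(1/6) = 0.003858; P(data | bag C) = (10/12)(2/12)(10/12)(10/12) = 0.096451; P(data | bag D) = (3/4)(1/4)(3/4)(3/4) = 0.10547.
Multiplying each by its prior: 4/13 · 0.003858 = 0.0011871, 1/13 · 0.003858 = 0.00029677, 4/13 · 0.096451 = 0.029677, 4/13 · 0.10547 = 0.032452; these sum to 0.063613.
Dividing through by the total gives posterior P(bag A | data) = 0.018661, P(bag B | data) = 0.0046653, P(bag C | data) = 0.46653, P(bag D | data) = 0.51015.
The predictive probability is P(yellow next | data) = (5/6)(0.018661) + (5/6)(0.0046653) + (1/6)(0.46653) + (1/4)(0.51015) = 0.22473.

0.225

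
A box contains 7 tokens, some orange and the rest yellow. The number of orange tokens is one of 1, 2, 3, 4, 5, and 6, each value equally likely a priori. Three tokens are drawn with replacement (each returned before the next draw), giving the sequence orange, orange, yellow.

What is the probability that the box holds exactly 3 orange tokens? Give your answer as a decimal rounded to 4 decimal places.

Under each hypothesis, the probability of the observed sequence is: P(data | r = 1) = (1/7)(1/7)(6/7) = 0.017493; P(data | r = 2) = (2/7)(2/7)(5/7) = 0.058309; P(data | r = 3) = (3/7)(3/7)(4/7) = 0.10496; P(data | r = 4) = (4/7)(4/7)(3/7) = 0.13994; P(data | r = 5) = (5/7)(5/7)(2/7) = 0.14577; P(data | r = 6) = (6/7)(6/7)(1/7) = 0.10496.
The prior-weighted likelihoods are 1/6 · 0.017493 = 0.0029155, 1/6 · 0.058309 = 0.0097182, 1/6 · 0.10496 = 0.017493, 1/6 · 0.13994 = 0.023324, 1/6 · 0.14577 = 0.024295, 1/6 · 0.10496 = 0.017493; these sum to 0.095238.
So P(r = 3 | data) = (0.017493) / (0.095238) = 0.18367.

0.1837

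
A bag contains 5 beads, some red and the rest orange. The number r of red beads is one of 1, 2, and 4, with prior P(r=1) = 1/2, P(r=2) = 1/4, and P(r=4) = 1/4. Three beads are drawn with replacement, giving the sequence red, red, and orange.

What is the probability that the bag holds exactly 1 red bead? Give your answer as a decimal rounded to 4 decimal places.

Under each hypothesis, the probability of the observed sequence is: P(data | r = 1) = (1/5)(1/5)(4/5) = 4/125; P(data | r = 2) = (2/5)(2/5)(3/5) = 12/125; P(data | r = 4) = (4/5)(4/5)(1/5) = 16/125.
Weighting by the prior gives 1/2 · 4/125 = 2/125, 1/4 · 12/125 = 3/125, 1/4 · 16/125 = 4/125; these sum to 9/125.
So P(r = 1 | data) = (2/125) / (9/125) = 2/9.

0.2222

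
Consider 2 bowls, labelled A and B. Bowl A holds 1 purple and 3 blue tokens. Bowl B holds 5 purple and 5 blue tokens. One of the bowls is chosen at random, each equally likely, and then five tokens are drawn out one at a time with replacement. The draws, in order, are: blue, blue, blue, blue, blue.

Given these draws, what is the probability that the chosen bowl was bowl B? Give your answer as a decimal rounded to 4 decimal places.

0.1164

The likelihood of the observed sequence under each hypothesis: P(data | bowl A) = (3/4)(3/4)(3/4)(3/4)(3/4) = 0.2373; P(data | bowl B) = (5/10)(5/10)(5/10)(5/10)(5/10) = 0.03125.
Multiplying each by its prior: 1/2 · 0.2373 = 0.11865, 1/2 · 0.03125 = 0.015625; these sum to 0.13428.
Hence P(bowl B | data) = (0.015625) / (0.13428) = 0.11636.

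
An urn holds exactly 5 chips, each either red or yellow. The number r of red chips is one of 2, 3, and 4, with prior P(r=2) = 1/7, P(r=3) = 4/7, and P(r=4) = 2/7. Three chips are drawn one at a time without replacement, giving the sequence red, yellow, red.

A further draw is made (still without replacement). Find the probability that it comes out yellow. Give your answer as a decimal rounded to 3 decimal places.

Under each hypothesis, the probability of the observed sequence is: P(data | r = 2) = (2/5)(3/4)(1/3) = 1/10; P(data | r = 3) = (3/5)(2/4)(2/3) = 1/5; P(data | r = 4) = (4/5)(1/4)(3/3) = 1/5.
The prior-weighted likelihoods are 1/7 · 1/10 = 1/70, 4/7 · 1/5 = 4/35, 2/7 · 1/5 = 2/35; these sum to 13/70.
Normalising, the posterior is P(r = 2 | data) = 1/13, P(r = 3 | data) = 8/13, P(r = 4 | data) = 4/13.
So P(yellow next | data) = Σ P(yellow next | H) P(H | data) = (1)(1/13) + (1/2)(8/13) + (0)(4/13) = 5/13.

0.385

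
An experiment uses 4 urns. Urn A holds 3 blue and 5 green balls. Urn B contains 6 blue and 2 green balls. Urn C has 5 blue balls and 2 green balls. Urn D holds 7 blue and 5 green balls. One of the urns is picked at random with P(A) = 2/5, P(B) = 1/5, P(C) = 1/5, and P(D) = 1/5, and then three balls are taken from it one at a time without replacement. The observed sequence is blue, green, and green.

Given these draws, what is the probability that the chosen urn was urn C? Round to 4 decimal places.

Compute the likelihood of the observed sequence for each case: P(data | urn A) = (3/8)(5/7)(4/6) = 5/28; P(data | urn B) = (6/8)(2/7)(1/6) = 1/28; P(data | urn C) = (5/7)(2/6)(1/5) = 1/21; P(data | urn D) = (7/12)(5/11)(4/10) = 7/66.
The prior-weighted likelihoods are 2/5 · 5/28 = 1/14, 1/5 · 1/28 = 1/140, 1/5 · 1/21 = 1/105, 1/5 · 7/66 = 7/330; these sum to 101/924.
By Bayes' rule, P(urn C | data) = (1/105) / (101/924) = 44/505.

0.0871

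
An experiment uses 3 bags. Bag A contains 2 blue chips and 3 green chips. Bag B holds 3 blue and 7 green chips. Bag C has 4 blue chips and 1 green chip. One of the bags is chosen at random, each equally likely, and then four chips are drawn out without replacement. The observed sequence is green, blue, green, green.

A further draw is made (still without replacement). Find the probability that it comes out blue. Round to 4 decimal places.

The likelihood of the observed sequence under each hypothesis: P(data | bag A) = (3/5)(2/4)(2/3)(1/2) = 1/10; P(data | bag B) = (7/10)(3/9)(6/8)(5/7) = 1/8; P(data | bag C) = (1/5)(4/4)(0/3) = 0.
Multiplying each by its prior: 1/3 · 1/10 = 1/30, 1/3 · 1/8 = 1/24, 1/3 · 0 = 0; these sum to 3/40.
The posterior is then P(bag A | data) = 4/9, P(bag B | data) = 5/9, P(bag C | data) = 0.
The predictive probability is P(blue next | data) = (1)(4/9) + (1/3)(5/9) = 17/27.

0.6296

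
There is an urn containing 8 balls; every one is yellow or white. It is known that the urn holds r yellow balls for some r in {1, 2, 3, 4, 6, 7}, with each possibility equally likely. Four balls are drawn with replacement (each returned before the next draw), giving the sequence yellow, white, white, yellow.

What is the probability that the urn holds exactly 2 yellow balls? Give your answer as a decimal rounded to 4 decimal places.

The likelihood of the observed sequence under each hypothesis: P(data | r = 1) = (1/8)(7/8)(7/8)(1/8) = 0.011963; P(data | r = 2) = (2/8)(6/8)(6/8)(2/8) = 0.035156; P(data | r = 3) = (3/8)(5/8)(5/8)(3/8) = 0.054932; P(data | r = 4) = (4/8)(4/8)(4/8)(4/8) = 0.0625; P(data | r = 6) = (6/8)(2/8)(2/8)(6/8) = 0.035156; P(data | r = 7) = (7/8)(1/8)(1/8)(7/8) = 0.011963.
Multiplying each by its prior: 1/6 · 0.011963 = 0.0019938, 1/6 · 0.035156 = 0.0058594, 1/6 · 0.054932 = 0.0091553, 1/6 · 0.0625 = 0.010417, 1/6 · 0.035156 = 0.0058594, 1/6 · 0.011963 = 0.0019938; these sum to 0.035278.
Hence P(r = 2 | data) = (0.0058594) / (0.035278) = 0.16609.

0.1661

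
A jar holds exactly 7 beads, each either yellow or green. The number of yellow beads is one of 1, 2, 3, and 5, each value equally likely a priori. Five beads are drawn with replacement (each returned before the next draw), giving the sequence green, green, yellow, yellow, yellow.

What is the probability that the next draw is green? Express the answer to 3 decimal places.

The likelihood of the observed sequence under each hypothesis: P(data | r = 1) = (6/7)(6/7)(1/7)(1/7)(1/7) = 0.002142; P(data | r = 2) = (5/7)(5/7)(2/7)(2/7)(2/7) = 0.0119; P(data | r = 3) = (4/7)(4/7)(3/7)(3/7)(3/7) = 0.025704; P(data | r = 5) = (2/7)(2/7)(5/7)(5/7)(5/7) = 0.02975.
Multiplying each by its prior: 1/4 · 0.002142 = 0.00053549, 1/4 · 0.0119 = 0.002975, 1/4 · 0.025704 = 0.0064259, 1/4 · 0.02975 = 0.0074374; these sum to 0.017374.
Dividing through by the total gives posterior P(r = 1 | data) = 0.030822, P(r = 2 | data) = 0.17123, P(r = 3 | data) = 0.36986, P(r = 5 | data) = 0.42808.
The predictive probability is P(green next | data) = (6/7)(0.030822) + (5/7)(0.17123) + (4/7)(0.36986) + (2/7)(0.42808) = 0.48239.

0.482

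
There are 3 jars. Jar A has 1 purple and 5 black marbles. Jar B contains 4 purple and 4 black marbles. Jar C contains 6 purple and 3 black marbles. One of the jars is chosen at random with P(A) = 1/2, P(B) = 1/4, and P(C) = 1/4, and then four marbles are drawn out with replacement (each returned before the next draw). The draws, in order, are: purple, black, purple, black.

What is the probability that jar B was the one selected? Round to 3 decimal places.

Under each hypothesis, the probability of the observed sequence is: P(data | jar A) = (1/6)(5/6)(1/6)(5/6) = 0.01929; P(data | jar B) = (4/8)(4/8)(4/8)(4/8) = 0.0625; P(data | jar C) = (6/9)(3/9)(6/9)(3/9) = 0.049383.
The prior-weighted likelihoods are 1/2 · 0.01929 = 0.0096451, 1/4 · 0.0625 = 0.015625, 1/4 · 0.049383 = 0.012346; summing to 0.037616.
Therefore the posterior P(jar B | data) = (0.015625) / (0.037616) = 0.41538.

0.415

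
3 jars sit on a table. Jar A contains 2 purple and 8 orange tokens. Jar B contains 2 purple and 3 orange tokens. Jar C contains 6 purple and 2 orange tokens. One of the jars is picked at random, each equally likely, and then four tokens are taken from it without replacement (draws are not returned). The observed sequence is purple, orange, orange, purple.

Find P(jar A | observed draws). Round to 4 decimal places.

Compute the likelihood of the observed sequence for each case: P(data | jar A) = (2/10)(8/9)(7/8)(1/7) = 0.022222; P(data | jar B) = (2/5)(3/4)(2/3)(1/2) = 0.1; P(data | jar C) = (6/8)(2/7)(1/6)(5/5) = 0.035714.
Multiplying each by its prior: 1/3 · 0.022222 = 0.0074074, 1/3 · 0.1 = 0.033333, 1/3 · 0.035714 = 0.011905; summing to 0.052646.
By Bayes' rule, P(jar A | data) = (0.0074074) / (0.052646) = 0.1407.

0.1407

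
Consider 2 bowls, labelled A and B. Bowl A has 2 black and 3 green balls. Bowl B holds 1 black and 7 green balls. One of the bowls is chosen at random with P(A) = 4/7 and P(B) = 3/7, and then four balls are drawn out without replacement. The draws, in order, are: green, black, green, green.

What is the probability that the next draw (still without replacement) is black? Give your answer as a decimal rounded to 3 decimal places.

0.516

For each hypothesis, P(data | H) works out to: P(data | bowl A) = (3/5)(2/4)(2/3)(1/2) = 1/10; P(data | bowl B) = (7/8)(1/7)(6/6)(5/5) = 1/8.
Weighting by the prior gives 4/7 · 1/10 = 2/35, 3/7 · 1/8 = 3/56; with total 31/280.
The posterior is then P(bowl A | data) = 16/31, P(bowl B | data) = 15/31.
So P(black next | data) = Σ P(black next | H) P(H | data) = (1)(16/31) + (0)(15/31) = 16/31.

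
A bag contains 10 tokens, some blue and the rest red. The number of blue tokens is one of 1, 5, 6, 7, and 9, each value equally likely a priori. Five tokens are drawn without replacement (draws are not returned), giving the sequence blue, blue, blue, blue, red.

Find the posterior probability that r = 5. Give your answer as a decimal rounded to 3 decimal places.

For each hypothesis, P(data | H) works out to: P(data | r = 1) = (1/10)(0/9) = 0; P(data | r = 5) = (5/10)(4/9)(3/8)(2/7)(5/6) = 0.019841; P(data | r = 6) = (6/10)(5/9)(4/8)(3/7)(4/6) = 0.047619; P(data | r = 7) = (7/10)(6/9)(5/8)(4/7)(3/6) = 0.083333; P(data | r = 9) = (9/10)(8/9)(7/8)(6/7)(1/6) = 0.1.
The prior-weighted likelihoods are 1/5 · 0 = 0, 1/5 · 0.019841 = 0.0039683, 1/5 · 0.047619 = 0.0095238, 1/5 · 0.083333 = 0.016667, 1/5 · 0.1 = 0.02; these sum to 0.050159.
By Bayes' rule, P(r = 5 | data) = (0.0039683) / (0.050159) = 0.079114.

0.079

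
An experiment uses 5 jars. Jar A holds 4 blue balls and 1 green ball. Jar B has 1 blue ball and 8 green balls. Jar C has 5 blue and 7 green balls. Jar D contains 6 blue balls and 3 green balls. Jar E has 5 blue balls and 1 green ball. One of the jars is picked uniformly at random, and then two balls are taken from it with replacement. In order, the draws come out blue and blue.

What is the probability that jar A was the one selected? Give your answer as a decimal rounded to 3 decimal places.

0.326

For each hypothesis, P(data | H) works out to: P(data | jar A) = (4/5)(4/5) = 0.64; P(data | jar B) = (1/9)(1/9) = 0.012346; P(data | jar C) = (5/12)(5/12) = 0.17361; P(data | jar D) = (6/9)(6/9) = 0.44444; P(data | jar E) = (5/6)(5/6) = 0.69444.
Weighting by the prior gives 1/5 · 0.64 = 0.128, 1/5 · 0.012346 = 0.0024691, 1/5 · 0.17361 = 0.034722, 1/5 · 0.44444 = 0.088889, 1/5 · 0.69444 = 0.13889; with total 0.39297.
By Bayes' rule, P(jar A | data) = (0.128) / (0.39297) = 0.32573.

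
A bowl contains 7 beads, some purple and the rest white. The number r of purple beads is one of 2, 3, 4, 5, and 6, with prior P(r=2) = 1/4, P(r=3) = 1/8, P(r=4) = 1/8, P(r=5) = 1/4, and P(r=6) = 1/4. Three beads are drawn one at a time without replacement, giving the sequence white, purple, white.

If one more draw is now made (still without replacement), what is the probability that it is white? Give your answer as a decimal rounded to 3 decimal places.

0.525

Under each hypothesis, the probability of the observed sequence is: P(data | r = 2) = (5/7)(2/6)(4/5) = 4/21; P(data | r = 3) = (4/7)(3/6)(3/5) = 6/35; P(data | r = 4) = (3/7)(4/6)(2/5) = 4/35; P(data | r = 5) = (2/7)(5/6)(1/5) = 1/21; P(data | r = 6) = (1/7)(6/6)(0/5) = 0.
The prior-weighted likelihoods are 1/4 · 4/21 = 1/21, 1/8 · 6/35 = 3/140, 1/8 · 4/35 = 1/70, 1/4 · 1/21 = 1/84, 1/4 · 0 = 0; with total 2/21.
Normalising, the posterior is P(r = 2 | data) = 1/2, P(r = 3 | data) = 9/40, P(r = 4 | data) = 3/20, P(r = 5 | data) = 1/8, P(r = 6 | data) = 0.
Averaging over the posterior, P(white next | data) = (3/4)(1/2) + (1/2)(9/40) + (1/4)(3/20) + (0)(1/8) = 21/40.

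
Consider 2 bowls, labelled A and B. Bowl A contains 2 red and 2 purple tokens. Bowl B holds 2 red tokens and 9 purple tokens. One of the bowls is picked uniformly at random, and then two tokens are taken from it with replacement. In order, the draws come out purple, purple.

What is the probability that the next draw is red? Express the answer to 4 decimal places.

0.2683

For each hypothesis, P(data | H) works out to: P(data | bowl A) = (2/4)(2/4) = 1/4; P(data | bowl B) = (9/11)(9/11) = 81/121.
Multiplying each by its prior: 1/2 · 1/4 = 1/8, 1/2 · 81/121 = 81/242; these sum to 445/968.
The posterior is then P(bowl A | data) = 0.27191, P(bowl B | data) = 0.72809.
The predictive probability is P(red next | data) = (1/2)(0.27191) + (2/11)(0.72809) = 0.26834.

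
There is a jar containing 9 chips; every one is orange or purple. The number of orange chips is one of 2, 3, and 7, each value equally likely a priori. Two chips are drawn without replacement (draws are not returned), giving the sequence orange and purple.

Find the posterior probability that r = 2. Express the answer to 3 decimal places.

For each hypothesis, P(data | H) works out to: P(data | r = 2) = (2/9)(7/8) = 7/36; P(data | r = 3) = (3/9)(6/8) = 1/4; P(data | r = 7) = (7/9)(2/8) = 7/36.
The prior-weighted likelihoods are 1/3 · 7/36 = 7/108, 1/3 · 1/4 = 1/12, 1/3 · 7/36 = 7/108; these sum to 23/108.
By Bayes' rule, P(r = 2 | data) = (7/108) / (23/108) = 7/23.

0.304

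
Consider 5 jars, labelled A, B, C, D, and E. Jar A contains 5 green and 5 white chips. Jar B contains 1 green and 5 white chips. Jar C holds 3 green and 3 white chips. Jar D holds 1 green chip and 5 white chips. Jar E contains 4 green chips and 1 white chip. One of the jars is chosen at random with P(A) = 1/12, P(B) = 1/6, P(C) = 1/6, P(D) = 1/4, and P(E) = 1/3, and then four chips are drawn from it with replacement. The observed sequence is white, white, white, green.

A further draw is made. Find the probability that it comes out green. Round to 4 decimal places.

The likelihood of the observed sequence under each hypothesis: P(data | jar A) = (5/10)(5/10)(5/10)(5/10) = 0.0625; P(data | jar B) = (5/6)(5/6)(5/6)(1/6) = 0.096451; P(data | jar C) = (3/6)(3/6)(3/6)(3/6) = 0.0625; P(data | jar D) = (5/6)(5/6)(5/6)(1/6) = 0.096451; P(data | jar E) = (1/5)(1/5)(1/5)(4/5) = 0.0064.
Weighting by the prior gives 1/12 · 0.0625 = 0.0052083, 1/6 · 0.096451 = 0.016075, 1/6 · 0.0625 = 0.010417, 1/4 · 0.096451 = 0.024113, 1/3 · 0.0064 = 0.0021333; summing to 0.057946.
The posterior is then P(jar A | data) = 0.089882, P(jar B | data) = 0.27741, P(jar C | data) = 0.17976, P(jar D | data) = 0.41612, P(jar E | data) = 0.036816.
So P(green next | data) = Σ P(green next | H) P(H | data) = (1/2)(0.089882) + (1/6)(0.27741) + (1/2)(0.17976) + (1/6)(0.41612) + (4/5)(0.036816) = 0.27987.

0.2799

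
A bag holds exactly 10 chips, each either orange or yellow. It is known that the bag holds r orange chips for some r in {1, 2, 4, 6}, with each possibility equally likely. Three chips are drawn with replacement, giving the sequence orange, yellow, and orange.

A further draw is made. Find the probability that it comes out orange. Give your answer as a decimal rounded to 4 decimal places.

0.4701

Compute the likelihood of the observed sequence for each case: P(data | r = 1) = (1/10)(9/10)(1/10) = 0.009; P(data | r = 2) = (2/10)(8/10)(2/10) = 0.032; P(data | r = 4) = (4/10)(6/10)(4/10) = 0.096; P(data | r = 6) = (6/10)(4/10)(6/10) = 0.144.
Weighting by the prior gives 1/4 · 0.009 = 0.00225, 1/4 · 0.032 = 0.008, 1/4 · 0.096 = 0.024, 1/4 · 0.144 = 0.036; summing to 0.07025.
Normalising, the posterior is P(r = 1 | data) = 0.032028, P(r = 2 | data) = 0.11388, P(r = 4 | data) = 0.34164, P(r = 6 | data) = 0.51246.
The predictive probability is P(orange next | data) = (1/10)(0.032028) + (1/5)(0.11388) + (2/5)(0.34164) + (3/5)(0.51246) = 0.47011.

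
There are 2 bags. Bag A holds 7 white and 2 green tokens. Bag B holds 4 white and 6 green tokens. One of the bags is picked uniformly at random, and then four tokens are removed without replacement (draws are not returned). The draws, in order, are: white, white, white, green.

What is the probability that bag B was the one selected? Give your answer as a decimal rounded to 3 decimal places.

0.171

For each hypothesis, P(data | H) works out to: P(data | bag A) = (7/9)(6/8)(5/7)(2/6) = 0.13889; P(data | bag B) = (4/10)(3/9)(2/8)(6/7) = 0.028571.
Weighting by the prior gives 1/2 · 0.13889 = 0.069444, 1/2 · 0.028571 = 0.014286; these sum to 0.08373.
Hence P(bag B | data) = (0.014286) / (0.08373) = 0.17062.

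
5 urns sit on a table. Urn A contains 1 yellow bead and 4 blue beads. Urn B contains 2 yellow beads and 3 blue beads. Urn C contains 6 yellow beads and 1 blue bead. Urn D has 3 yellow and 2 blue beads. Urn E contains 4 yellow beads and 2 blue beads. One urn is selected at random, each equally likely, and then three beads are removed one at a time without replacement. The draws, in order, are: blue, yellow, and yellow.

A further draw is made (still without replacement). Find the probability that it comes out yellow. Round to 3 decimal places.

For each hypothesis, P(data | H) works out to: P(data | urn A) = (4/5)(1/4)(0/3) = 0; P(data | urn B) = (3/5)(2/4)(1/3) = 1/10; P(data | urn C) = (1/7)(6/6)(5/5) = 1/7; P(data | urn D) = (2/5)(3/4)(2/3) = 1/5; P(data | urn E) = (2/6)(4/5)(3/4) = 1/5.
Multiplying each by its prior: 1/5 · 0 = 0, 1/5 · 1/10 = 1/50, 1/5 · 1/7 = 1/35, 1/5 · 1/5 = 1/25, 1/5 · 1/5 = 1/25; with total 9/70.
Dividing through by the total gives posterior P(urn A | data) = 0, P(urn B | data) = 7/45, P(urn C | data) = 2/9, P(urn D | data) = 14/45, P(urn E | data) = 14/45.
So P(yellow next | data) = Σ P(yellow next | H) P(H | data) = (0)(7/45) + (1)(2/9) + (1/2)(14/45) + (2/3)(14/45) = 79/135.

0.585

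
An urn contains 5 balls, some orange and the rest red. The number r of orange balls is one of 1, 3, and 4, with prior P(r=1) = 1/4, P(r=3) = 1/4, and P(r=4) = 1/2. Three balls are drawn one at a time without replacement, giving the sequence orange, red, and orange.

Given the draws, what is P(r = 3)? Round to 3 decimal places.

0.333

Under each hypothesis, the probability of the observed sequence is: P(data | r = 1) = (1/5)(4/4)(0/3) = 0; P(data | r = 3) = (3/5)(2/4)(2/3) = 1/5; P(data | r = 4) = (4/5)(1/4)(3/3) = 1/5.
Weighting by the prior gives 1/4 · 0 = 0, 1/4 · 1/5 = 1/20, 1/2 · 1/5 = 1/10; these sum to 3/20.
Therefore the posterior P(r = 3 | data) = (1/20) / (3/20) = 1/3.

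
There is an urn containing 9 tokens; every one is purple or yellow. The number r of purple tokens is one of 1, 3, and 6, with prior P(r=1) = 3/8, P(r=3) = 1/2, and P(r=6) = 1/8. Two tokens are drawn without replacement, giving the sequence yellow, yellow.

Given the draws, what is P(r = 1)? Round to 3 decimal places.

0.571

Compute the likelihood of the observed sequence for each case: P(data | r = 1) = (8/9)(7/8) = 7/9; P(data | r = 3) = (6/9)(5/8) = 5/12; P(data | r = 6) = (3/9)(2/8) = 1/12.
Multiplying each by its prior: 3/8 · 7/9 = 7/24, 1/2 · 5/12 = 5/24, 1/8 · 1/12 = 1/96; with total 49/96.
By Bayes' rule, P(r = 1 | data) = (7/24) / (49/96) = 4/7.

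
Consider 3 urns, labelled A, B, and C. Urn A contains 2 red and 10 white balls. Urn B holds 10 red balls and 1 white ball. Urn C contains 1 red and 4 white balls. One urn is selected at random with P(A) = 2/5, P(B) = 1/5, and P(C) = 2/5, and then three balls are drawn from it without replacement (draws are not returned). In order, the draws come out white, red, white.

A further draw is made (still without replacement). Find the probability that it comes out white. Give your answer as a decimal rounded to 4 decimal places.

0.9550

Under each hypothesis, the probability of the observed sequence is: P(data | urn A) = (10/12)(2/11)(9/10) = 3/22; P(data | urn B) = (1/11)(10/10)(0/9) = 0; P(data | urn C) = (4/5)(1/4)(3/3) = 1/5.
Multiplying each by its prior: 2/5 · 3/22 = 3/55, 1/5 · 0 = 0, 2/5 · 1/5 = 2/25; with total 37/275.
The posterior is then P(urn A | data) = 15/37, P(urn B | data) = 0, P(urn C | data) = 22/37.
The predictive probability is P(white next | data) = (8/9)(15/37) + (1)(22/37) = 106/111.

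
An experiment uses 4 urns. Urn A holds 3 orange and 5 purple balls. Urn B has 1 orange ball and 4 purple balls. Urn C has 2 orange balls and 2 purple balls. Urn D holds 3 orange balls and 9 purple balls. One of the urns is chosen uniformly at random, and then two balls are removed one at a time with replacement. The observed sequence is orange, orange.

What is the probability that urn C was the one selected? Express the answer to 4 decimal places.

0.5070

For each hypothesis, P(data | H) works out to: P(data | urn A) = (3/8)(3/8) = 0.14062; P(data | urn B) = (1/5)(1/5) = 0.04; P(data | urn C) = (2/4)(2/4) = 0.25; P(data | urn D) = (3/12)(3/12) = 0.0625.
Multiplying each by its prior: 1/4 · 0.14062 = 0.035156, 1/4 · 0.04 = 0.01, 1/4 · 0.25 = 0.0625, 1/4 · 0.0625 = 0.015625; summing to 0.12328.
By Bayes' rule, P(urn C | data) = (0.0625) / (0.12328) = 0.50697.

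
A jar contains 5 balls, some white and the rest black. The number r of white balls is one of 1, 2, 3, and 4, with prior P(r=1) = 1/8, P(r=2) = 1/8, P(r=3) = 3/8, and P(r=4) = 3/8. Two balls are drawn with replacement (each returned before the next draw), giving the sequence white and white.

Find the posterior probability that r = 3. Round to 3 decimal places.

0.338

Compute the likelihood of the observed sequence for each case: P(data | r = 1) = (1/5)(1/5) = 1/25; P(data | r = 2) = (2/5)(2/5) = 4/25; P(data | r = 3) = (3/5)(3/5) = 9/25; P(data | r = 4) = (4/5)(4/5) = 16/25.
The prior-weighted likelihoods are 1/8 · 1/25 = 1/200, 1/8 · 4/25 = 1/50, 3/8 · 9/25 = 27/200, 3/8 · 16/25 = 6/25; summing to 2/5.
By Bayes' rule, P(r = 3 | data) = (27/200) / (2/5) = 27/80.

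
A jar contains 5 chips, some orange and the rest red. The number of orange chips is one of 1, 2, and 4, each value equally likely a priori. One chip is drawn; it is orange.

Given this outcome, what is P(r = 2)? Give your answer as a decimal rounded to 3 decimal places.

0.286

Compute the likelihood of this draw for each case: P(data | r = 1) = (1/5) = 1/5; P(data | r = 2) = (2/5) = 2/5; P(data | r = 4) = (4/5) = 4/5.
Multiplying each by its prior: 1/3 · 1/5 = 1/15, 1/3 · 2/5 = 2/15, 1/3 · 4/5 = 4/15; with total 7/15.
Therefore the posterior P(r = 2 | data) = (2/15) / (7/15) = 2/7.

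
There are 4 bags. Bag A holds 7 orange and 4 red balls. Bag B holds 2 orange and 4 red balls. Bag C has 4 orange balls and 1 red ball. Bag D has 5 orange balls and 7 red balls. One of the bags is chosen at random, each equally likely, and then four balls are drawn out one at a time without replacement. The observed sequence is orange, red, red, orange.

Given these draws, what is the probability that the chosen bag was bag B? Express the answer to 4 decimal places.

0.3317

Compute the likelihood of the observed sequence for each case: P(data | bag A) = (7/11)(4/10)(3/9)(6/8) = 0.063636; P(data | bag B) = (2/6)(4/5)(3/4)(1/3) = 0.066667; P(data | bag C) = (4/5)(1/4)(0/3) = 0; P(data | bag D) = (5/12)(7/11)(6/10)(4/9) = 0.070707.
Weighting by the prior gives 1/4 · 0.063636 = 0.015909, 1/4 · 0.066667 = 0.016667, 1/4 · 0 = 0, 1/4 · 0.070707 = 0.017677; summing to 0.050253.
So P(bag B | data) = (0.016667) / (0.050253) = 0.33166.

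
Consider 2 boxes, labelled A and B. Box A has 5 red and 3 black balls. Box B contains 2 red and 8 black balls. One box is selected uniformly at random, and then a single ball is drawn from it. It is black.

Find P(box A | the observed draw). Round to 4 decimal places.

The likelihood of this draw under each hypothesis: P(data | box A) = (3/8) = 3/8; P(data | box B) = (8/10) = 4/5.
The prior-weighted likelihoods are 1/2 · 3/8 = 3/16, 1/2 · 4/5 = 2/5; with total 47/80.
Therefore the posterior P(box A | data) = (3/16) / (47/80) = 15/47.

0.3191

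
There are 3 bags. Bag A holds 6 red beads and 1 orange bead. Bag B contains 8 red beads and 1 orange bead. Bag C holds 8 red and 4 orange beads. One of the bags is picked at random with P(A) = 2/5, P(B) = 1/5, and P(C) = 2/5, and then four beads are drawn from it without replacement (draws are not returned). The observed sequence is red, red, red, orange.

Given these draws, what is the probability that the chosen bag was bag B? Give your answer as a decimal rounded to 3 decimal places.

Under each hypothesis, the probability of the observed sequence is: P(data | bag A) = (6/7)(5/6)(4/5)(1/4) = 0.14286; P(data | bag B) = (8/9)(7/8)(6/7)(1/6) = 0.11111; P(data | bag C) = (8/12)(7/11)(6/10)(4/9) = 0.11313.
The prior-weighted likelihoods are 2/5 · 0.14286 = 0.057143, 1/5 · 0.11111 = 0.022222, 2/5 · 0.11313 = 0.045253; with total 0.12462.
Hence P(bag B | data) = (0.022222) / (0.12462) = 0.17832.

0.178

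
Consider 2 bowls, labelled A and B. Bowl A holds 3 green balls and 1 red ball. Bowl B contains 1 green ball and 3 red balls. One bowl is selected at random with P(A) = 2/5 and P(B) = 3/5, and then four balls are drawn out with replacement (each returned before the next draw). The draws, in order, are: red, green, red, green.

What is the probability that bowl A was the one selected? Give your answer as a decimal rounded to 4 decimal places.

0.4000

For each hypothesis, P(data | H) works out to: P(data | bowl A) = (1/4)(3/4)(1/4)(3/4) = 0.035156; P(data | bowl B) = (3/4)(1/4)(3/4)(1/4) = 0.035156.
Weighting by the prior gives 2/5 · 0.035156 = 0.014063, 3/5 · 0.035156 = 0.021094; with total 0.035156.
Therefore the posterior P(bowl A | data) = (0.014063) / (0.035156) = 0.4.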